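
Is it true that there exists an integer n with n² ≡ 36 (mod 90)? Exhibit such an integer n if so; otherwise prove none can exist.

n = 84

Take n = 84. Then 84² = 7056 = 78·90 + 36, so 84² ≡ 36 (mod 90).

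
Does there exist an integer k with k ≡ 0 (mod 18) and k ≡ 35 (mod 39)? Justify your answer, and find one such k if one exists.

Both moduli are multiples of 3 = gcd(18, 39), so any solution would satisfy k ≡ 0 and k ≡ 35 modulo 3 simultaneously.
These are incompatible: 0 − 35 = -35 is not divisible by 3.
So no integer satisfies both congruences.

No such integer exists.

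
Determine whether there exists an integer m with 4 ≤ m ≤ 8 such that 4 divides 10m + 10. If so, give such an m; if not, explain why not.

m = 5

Try m = 5: 10·5 + 10 = 60 = 15·4, which is divisible by 4.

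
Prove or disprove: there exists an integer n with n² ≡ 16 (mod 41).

Take n = 4. Then 4² = 16, and since 0 ≤ 16 < 41 this is already reduced: 4² ≡ 16 (mod 41).

n = 4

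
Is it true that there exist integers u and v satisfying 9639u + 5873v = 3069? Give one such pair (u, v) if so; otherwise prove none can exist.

Both 9639 and 5873 are divisible by gcd(9639, 5873) = 7, hence so is any combination 9639u + 5873v.
But 3069 is not a multiple of 7 (it leaves remainder 3).
Therefore 9639u + 5873v = 3069 has no solution in integers.

No such integers exist.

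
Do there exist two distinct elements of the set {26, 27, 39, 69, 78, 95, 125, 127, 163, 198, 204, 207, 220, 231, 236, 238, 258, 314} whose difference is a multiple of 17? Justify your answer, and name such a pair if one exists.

Reduce each element mod 17: 26↦9, 27↦10, 39↦5, 69↦1, 78↦10, 95↦10, 125↦6, 127↦8, 163↦10, 198↦11, 204↦0, 207↦3, 220↦16, 231↦10, 236↦15, 238↦0, 258↦3, 314↦8. The residue 10 repeats (at 27 and 78), and 78 − 27 = 51 = 3·17.

Yes: 27 and 78.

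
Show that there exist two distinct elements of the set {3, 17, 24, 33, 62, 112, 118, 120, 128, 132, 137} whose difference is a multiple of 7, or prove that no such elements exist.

The pair (3, 17) works.

Reduce each element mod 7: 3↦3, 17↦3, 24↦3, 33↦5, 62↦6, 112↦0, 118↦6, 120↦1, 128↦2, 132↦6, 137↦4. The residue 3 repeats (at 3 and 17), and 17 − 3 = 14 = 2·7.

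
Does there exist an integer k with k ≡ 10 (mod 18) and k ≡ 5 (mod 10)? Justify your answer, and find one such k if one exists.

No, no such integer exists.

Reduce both congruences modulo 2, which divides 18 and 10: they say k ≡ 10 (mod 2) and k ≡ 5 (mod 2).
These are incompatible: 10 − 5 = 5 is not divisible by 2.
Hence the system has no solution.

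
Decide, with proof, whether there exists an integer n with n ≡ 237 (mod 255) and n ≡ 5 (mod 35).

Both moduli are multiples of 5 = gcd(255, 35), so any solution would satisfy n ≡ 237 and n ≡ 5 modulo 5 simultaneously.
These are incompatible: 237 − 5 = 232 is not divisible by 5.
Therefore no such n exists.

No, no such integer exists.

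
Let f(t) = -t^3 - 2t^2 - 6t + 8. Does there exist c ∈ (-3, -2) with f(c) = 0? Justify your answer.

No.

f(-3) = 35 and f(-2) = 20, both positive.
The derivative f'(t) = -3t^2 - 4t - 6 is a quadratic with discriminant (-4)² − 4·(-3)·(-6) = -56 < 0; it never vanishes, so it is always negative (sign of the leading coefficient).
So f is strictly decreasing; between -3 and -2 its values lie between f(-3) = 35 and f(-2) = 20, all positive. Therefore f has no root in (-3, -2).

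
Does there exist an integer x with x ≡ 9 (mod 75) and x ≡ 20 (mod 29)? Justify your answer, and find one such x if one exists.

gcd(75, 29) = 1, so the Chinese Remainder Theorem guarantees exactly one residue class mod 2175 satisfying both.
Any solution of the first congruence is x = 9 + 75t; substituting into the second, 75t ≡ 20 − 9 ≡ 11 (mod 29).
75 ≡ 17 (mod 29), so this reads 17t ≡ 11 (mod 29). Since 17·12 = 204 = 7·29 + 1, the inverse of 17 mod 29 is 12.
Multiplying by 12: t ≡ 12·11 = 132 ≡ 16 (mod 29).
With t = 16: x = 9 + 75·16 = 1209.
Verify: 1209 = 16·75 + 9 and 1209 = 41·29 + 20. ✓

x = 1209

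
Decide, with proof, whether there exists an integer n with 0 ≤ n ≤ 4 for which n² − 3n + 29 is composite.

At n = 1: 1² − 3·1 + 29 = 27 = 3·9, which is composite.

n = 1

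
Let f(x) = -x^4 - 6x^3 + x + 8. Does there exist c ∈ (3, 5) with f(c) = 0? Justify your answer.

f has no root in that interval.

f(3) = -232 and f(5) = -1362, both negative, so a sign-change argument is unavailable; we show f keeps this sign on the whole interval.
Shift to the endpoint 3: with x = 3 + u (0 < u < 2), one computes f(3 + u) = -u^4 - 18u^3 - 108u^2 - 269u - 232.
All 5 nonzero coefficients of this polynomial in u are negative; hence for u > 0 the value is a sum of negative terms (the constant -232 among them).
Therefore f(x) < 0 throughout (3, 5), and f has no zero there.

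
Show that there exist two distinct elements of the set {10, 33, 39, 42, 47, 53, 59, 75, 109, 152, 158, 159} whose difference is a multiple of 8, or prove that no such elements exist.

The pair (10, 42) works.

Reduce each element mod 8: 10↦2, 33↦1, 39↦7, 42↦2, 47↦7, 53↦5, 59↦3, 75↦3, 109↦5, 152↦0, 158↦6, 159↦7. The residue 2 repeats (at 10 and 42), and 42 − 10 = 32 = 4·8.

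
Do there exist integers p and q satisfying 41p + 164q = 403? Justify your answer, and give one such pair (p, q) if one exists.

Any value of 41p + 164q is a multiple of gcd(41, 164) = 41.
However 403 leaves remainder 34 on division by 41.
Hence no integers p, q satisfy the equation.

No, no such integers exist.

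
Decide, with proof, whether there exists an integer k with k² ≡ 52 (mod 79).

k = 17

Take k = 17. Then 17² = 289 = 3·79 + 52, so 17² ≡ 52 (mod 79).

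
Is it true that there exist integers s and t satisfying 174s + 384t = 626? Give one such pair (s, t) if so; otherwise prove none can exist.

Any value of 174s + 384t is a multiple of gcd(174, 384) = 6.
But 626 = 6·104 + 2, so 6 ∤ 626.
So the equation is unsolvable over ℤ.

No, no such integers exist.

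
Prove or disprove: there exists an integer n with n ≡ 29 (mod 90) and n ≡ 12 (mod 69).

Reduce both congruences modulo 3, which divides 90 and 69: they say n ≡ 29 (mod 3) and n ≡ 12 (mod 3).
However 29 ≡ 2 and 12 ≡ 0 (mod 3), and 2 ≠ 0.
Hence the system has no solution.

No such integer exists.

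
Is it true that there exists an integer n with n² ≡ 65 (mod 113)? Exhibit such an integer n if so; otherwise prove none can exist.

Apply Euler's criterion with the prime 113: 65 is a quadratic residue iff 65^56 ≡ 1 (mod 113), and a non-residue iff it is ≡ −1.
Repeated squaring mod 113: 65^2 = 4225 ≡ 44; 65^4 ≡ 44² = 1936 ≡ 15; 65^8 ≡ 15² = 225 ≡ 112; 65^16 ≡ 112² = 12544 ≡ 1; 65^32 ≡ 1² = 1 ≡ 1.
Since 56 = 32 + 16 + 8, 65^56 ≡ 1 · 1 · 112; multiplying out mod 113: 1·1 = 1 ≡ 1, then 1·112 = 112 ≡ 112. Thus 65^56 ≡ 112 ≡ −1 (mod 113).
By Euler's criterion 65 is a quadratic non-residue mod 113: no n satisfies n² ≡ 65 (mod 113).

There is no such integer.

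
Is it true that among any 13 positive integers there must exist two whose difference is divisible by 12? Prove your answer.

Yes.

There are exactly 12 possible remainders on division by 12.
With 13 integers and only 12 classes, the pigeonhole principle forces two of them, say a and b, into the same class.
Equal remainders mean a − b ≡ 0 (mod 12), so 12 divides their difference.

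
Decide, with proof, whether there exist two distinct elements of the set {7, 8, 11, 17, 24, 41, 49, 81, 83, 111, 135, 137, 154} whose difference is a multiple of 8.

7 mod 8 = 7 and 111 mod 8 = 7, so 111 − 7 = 104 = 13·8.

The pair (7, 111) works.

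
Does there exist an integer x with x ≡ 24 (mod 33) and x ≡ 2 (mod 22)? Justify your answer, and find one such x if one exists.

gcd(33, 22) = 11. A simultaneous solution exists iff 24 ≡ 2 (mod 11); here 24 mod 11 = 2 = 2 mod 11, so it does.
The smallest candidate x = 24 works directly: 24 ≡ 2 (mod 22).
Check: 24 mod 33 = 24, 24 mod 22 = 2. ✓

x = 24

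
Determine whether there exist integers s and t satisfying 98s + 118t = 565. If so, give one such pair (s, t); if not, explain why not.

Any value of 98s + 118t is a multiple of gcd(98, 118) = 2.
But 565 is not a multiple of 2 (it leaves remainder 1).
Hence no integers s, t satisfy the equation.

There are no such integers.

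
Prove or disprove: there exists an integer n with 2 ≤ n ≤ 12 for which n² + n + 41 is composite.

The values for n = 2, 3, …, 12 are 47, 53, 61, 71, 83, 97, 113, 131, 151, 173, 197, and each of these is prime.
So no value in the range makes the expression composite.

No such integer n in that range exists.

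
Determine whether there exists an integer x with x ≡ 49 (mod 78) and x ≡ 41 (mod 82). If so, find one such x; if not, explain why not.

gcd(78, 82) = 2. A simultaneous solution exists iff 49 ≡ 41 (mod 2); here 49 mod 2 = 1 = 41 mod 2, so it does.
Step through x = 49, 49 + 78, 49 + 2·78, …: the values 49, 127, 205 reduce mod 82 to 49, 45, 41. The value 205 hits 41.
Verify: 205 = 2·78 + 49 and 205 = 2·82 + 41. ✓

x = 205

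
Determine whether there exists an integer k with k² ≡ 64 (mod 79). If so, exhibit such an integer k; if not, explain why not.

k = 71 works: 71² = 5041, and 5041 − 64 = 4977 = 63·79.

k = 71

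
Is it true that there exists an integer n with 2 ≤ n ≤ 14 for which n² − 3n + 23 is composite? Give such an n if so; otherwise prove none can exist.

n = 2

At n = 2: 2² − 3·2 + 23 = 21 = 3·7, which is composite.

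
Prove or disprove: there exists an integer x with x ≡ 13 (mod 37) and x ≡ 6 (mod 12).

The moduli 37 and 12 are coprime, so by the Chinese Remainder Theorem a unique solution modulo 444 exists.
Write x = 13 + 37t and require 13 + 37t ≡ 6 (mod 12), i.e. 37t ≡ 5 (mod 12).
37 ≡ 1 (mod 12), so this reads 1t ≡ 5 (mod 12). So t ≡ 5 (mod 12).
Taking t = 5 gives x = 13 + 37·5 = 198.
Check: 198 mod 37 = 13, 198 mod 12 = 6. ✓

x = 198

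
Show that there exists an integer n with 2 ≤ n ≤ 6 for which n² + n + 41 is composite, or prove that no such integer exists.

The values for n = 2, 3, …, 6 are 47, 53, 61, 71, 83, and each of these is prime.
So no value in the range makes the expression composite.

There is no such integer n in that range.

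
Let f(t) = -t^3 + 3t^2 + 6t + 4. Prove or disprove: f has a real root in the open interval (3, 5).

f(3) = 22 and f(5) = -16, which have opposite signs.
Since f is a polynomial it is continuous on [3, 5].
By the Intermediate Value Theorem, f takes the value 0 somewhere in the open interval.

Such a root exists.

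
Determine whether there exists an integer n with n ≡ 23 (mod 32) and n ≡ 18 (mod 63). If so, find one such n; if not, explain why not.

n = 1719

The moduli 32 and 63 are coprime, so by the Chinese Remainder Theorem a unique solution modulo 2016 exists.
Write n = 23 + 32t and require 23 + 32t ≡ 18 (mod 63), i.e. 32t ≡ 58 (mod 63).
Invert 32 mod 63 by the Euclidean algorithm: 63 = 1·32 + 31, 32 = 1·31 + 1, 31 = 31·1 + 0; back-substituting, 1 = 32 − 1·31 = 32 − (63 − 1·32) = −63 + 2·32. Hence 32·2 ≡ 1, so 32⁻¹ ≡ 2 (mod 63).
Multiplying by 2: t ≡ 2·58 = 116 ≡ 53 (mod 63).
With t = 53: n = 23 + 32·53 = 1719.
Indeed 1719 ≡ 23 (mod 32) and 1719 ≡ 18 (mod 63).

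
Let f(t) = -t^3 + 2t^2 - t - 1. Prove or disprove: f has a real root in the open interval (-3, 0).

Such a root exists.

f(-3) = 47 and f(0) = -1, which have opposite signs.
As a polynomial, f is continuous on every closed interval.
By the Intermediate Value Theorem, f takes the value 0 somewhere in the open interval.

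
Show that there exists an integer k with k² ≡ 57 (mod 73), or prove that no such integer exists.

k = 35

k = 35 works: 35² = 1225, and 1225 − 57 = 1168 = 16·73.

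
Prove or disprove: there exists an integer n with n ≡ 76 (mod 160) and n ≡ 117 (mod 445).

Both moduli are multiples of 5 = gcd(160, 445), so any solution would satisfy n ≡ 76 and n ≡ 117 modulo 5 simultaneously.
But 76 mod 5 = 1 while 117 mod 5 = 2, a contradiction.
Hence the system has no solution.

There is no such integer.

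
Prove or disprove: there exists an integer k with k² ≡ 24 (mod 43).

k = 14 works: 14² = 196, and 196 − 24 = 172 = 4·43.

k = 14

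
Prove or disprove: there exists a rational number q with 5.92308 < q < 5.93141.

Scale by 14: the interval becomes (82.92312, 83.03974), which contains the integer 83.
So q = 83/14 works: it is a ratio of integers, and dividing 14·5.92308 < 83 < 14·5.93141 through by 14 gives 5.92308 < 83/14 < 5.93141.

q = 83/14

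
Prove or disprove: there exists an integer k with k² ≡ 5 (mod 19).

k = 10

Take k = 10. Then 10² = 100 = 5·19 + 5, so 10² ≡ 5 (mod 19).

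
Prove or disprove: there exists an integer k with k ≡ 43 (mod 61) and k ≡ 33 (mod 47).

k = 409

gcd(61, 47) = 1, so the Chinese Remainder Theorem guarantees exactly one residue class mod 2867 satisfying both.
Any solution of the first congruence is k = 43 + 61t; substituting into the second, 61t ≡ 33 − 43 ≡ 37 (mod 47).
61 ≡ 14 (mod 47), so this reads 14t ≡ 37 (mod 47). Invert 14 mod 47 by the Euclidean algorithm: 47 = 3·14 + 5, 14 = 2·5 + 4, 5 = 1·4 + 1, 4 = 4·1 + 0; back-substituting, 1 = 5 − 1·4 = 5 − (14 − 2·5) = −14 + 3·5 = −14 + 3·(47 − 3·14) = 3·47 − 10·14. Hence 14·(-10) ≡ 1, so 14⁻¹ ≡ -10 ≡ 37 (mod 47).
Therefore t ≡ 37·37 = 1369 ≡ 6 (mod 47).
Taking t = 6 gives k = 43 + 61·6 = 409.
Verify: 409 = 6·61 + 43 and 409 = 8·47 + 33. ✓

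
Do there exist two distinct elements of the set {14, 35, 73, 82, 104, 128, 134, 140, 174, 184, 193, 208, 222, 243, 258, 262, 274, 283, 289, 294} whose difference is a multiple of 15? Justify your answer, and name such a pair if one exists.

Reduce each element mod 15: 14↦14, 35↦5, 73↦13, 82↦7, 104↦14, 128↦8, 134↦14, 140↦5, 174↦9, 184↦4, 193↦13, 208↦13, 222↦12, 243↦3, 258↦3, 262↦7, 274↦4, 283↦13, 289↦4, 294↦9. The residue 14 repeats (at 14 and 104), and 104 − 14 = 90 = 6·15.

Yes: 14 and 104.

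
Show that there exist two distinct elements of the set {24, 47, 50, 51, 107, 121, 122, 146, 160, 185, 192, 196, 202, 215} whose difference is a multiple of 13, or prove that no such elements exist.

The pair (24, 50) works.

Both 24 and 50 leave remainder 11 on division by 13; their difference 26 = 2·13 is a multiple of 13.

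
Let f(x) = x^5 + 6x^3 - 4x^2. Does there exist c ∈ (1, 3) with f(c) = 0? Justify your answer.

No such root exists.

The endpoint values f(1) = 3 and f(3) = 369 are both positive. Claim: f(x) > 0 for every x in (1, 3).
Substitute x = 1 + u, where 0 < u < 2 on the interval. Expanding, f(1 + u) = u^5 + 5u^4 + 16u^3 + 24u^2 + 15u + 3.
All 6 nonzero coefficients of this polynomial in u are positive; hence for u > 0 the value is a sum of positive terms (the constant 3 among them).
Therefore f(x) > 0 throughout (1, 3), and f has no zero there.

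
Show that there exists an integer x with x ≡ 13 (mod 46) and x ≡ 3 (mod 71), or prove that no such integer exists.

x = 1991

Since 46 and 71 share no common factor, CRT says the pair of congruences has a solution (unique mod 3266).
Any solution of the first congruence is x = 13 + 46t; substituting into the second, 46t ≡ 3 − 13 ≡ 61 (mod 71).
Invert 46 mod 71 by the Euclidean algorithm: 71 = 1·46 + 25, 46 = 1·25 + 21, 25 = 1·21 + 4, 21 = 5·4 + 1, 4 = 4·1 + 0; back-substituting, 1 = 21 − 5·4 = 21 − 5·(25 − 1·21) = −5·25 + 6·21 = −5·25 + 6·(46 − 1·25) = 6·46 − 11·25 = 6·46 − 11·(71 − 1·46) = −11·71 + 17·46. Hence 46·17 ≡ 1, so 46⁻¹ ≡ 17 (mod 71).
Multiplying by 17: t ≡ 17·61 = 1037 ≡ 43 (mod 71).
Taking t = 43 gives x = 13 + 46·43 = 1991.
Check: 1991 mod 46 = 13, 1991 mod 71 = 3. ✓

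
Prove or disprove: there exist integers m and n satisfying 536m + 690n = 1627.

No, no such integers exist.

gcd(536, 690) = 2, so every integer of the form 536m + 690n is a multiple of 2.
However 1627 leaves remainder 1 on division by 2.
So the equation is unsolvable over ℤ.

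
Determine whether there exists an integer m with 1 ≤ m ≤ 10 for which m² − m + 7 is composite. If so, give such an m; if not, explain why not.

m = 2

At m = 2: 2² − 2 + 7 = 9 = 3·3, which is composite.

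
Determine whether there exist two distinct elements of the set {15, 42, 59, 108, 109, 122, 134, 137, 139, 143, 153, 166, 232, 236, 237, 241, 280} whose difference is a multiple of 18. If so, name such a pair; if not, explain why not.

There is no such pair.

Two integers differ by a multiple of 18 exactly when they have the same residue mod 18. The residues are 15↦15, 42↦6, 59↦5, 108↦0, 109↦1, 122↦14, 134↦8, 137↦11, 139↦13, 143↦17, 153↦9, 166↦4, 232↦16, 236↦2, 237↦3, 241↦7, 280↦10.
These 17 residues are pairwise different, hence no difference of two elements is divisible by 18.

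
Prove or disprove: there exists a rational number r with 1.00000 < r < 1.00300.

Scale by 334: the interval becomes (334.00000, 335.00200), which contains the integer 335.
So r = 335/334 works: it is a ratio of integers, and dividing 334·1.00000 < 335 < 334·1.00300 through by 334 gives 1.00000 < 335/334 < 1.00300.

r = 335/334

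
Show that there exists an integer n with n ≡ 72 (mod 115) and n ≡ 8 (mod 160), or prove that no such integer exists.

There is no such integer.

Both moduli are multiples of 5 = gcd(115, 160), so any solution would satisfy n ≡ 72 and n ≡ 8 modulo 5 simultaneously.
However 72 ≡ 2 and 8 ≡ 3 (mod 5), and 2 ≠ 3.
Hence the system has no solution.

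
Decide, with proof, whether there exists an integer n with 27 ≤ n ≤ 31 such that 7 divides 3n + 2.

There is no such integer n in that range.

At n = 27, 3·27 + 2 = 83 ≡ 6 (mod 7), and each step in n adds 3, giving residues 6, 2, 5, 1, 4 for n = 27, 28, …, 31.
None is 0, so 7 never divides 3n + 2 on this range.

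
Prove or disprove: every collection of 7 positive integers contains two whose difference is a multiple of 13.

No; for instance {60, 61, 62, 63, 64, 65, 66} is a counterexample.

Try 7 consecutive integers, 60, 61, …, 66. Their remainders mod 13 are 8, 9, 10, 11, 12, 0, 1 — pairwise different, as any 7 ≤ 13 consecutive integers have distinct residues.
No two share a residue, so no pair has difference divisible by 13; the claim fails for this set.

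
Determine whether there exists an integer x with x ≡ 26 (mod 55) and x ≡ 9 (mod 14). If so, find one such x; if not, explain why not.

The moduli 55 and 14 are coprime, so by the Chinese Remainder Theorem a unique solution modulo 770 exists.
Any solution of the first congruence is x = 26 + 55t; substituting into the second, 55t ≡ 9 − 26 ≡ 11 (mod 14).
55 ≡ 13 (mod 14), so this reads 13t ≡ 11 (mod 14). To invert 13 modulo 14: 14 = 1·13 + 1, 13 = 13·1 + 0, and unwinding, 1 = 14 − 1·13. Thus 13⁻¹ ≡ -1 ≡ 13 (mod 14).
Therefore t ≡ 13·11 = 143 ≡ 3 (mod 14).
With t = 3: x = 26 + 55·3 = 191.
Verify: 191 = 3·55 + 26 and 191 = 13·14 + 9. ✓

x = 191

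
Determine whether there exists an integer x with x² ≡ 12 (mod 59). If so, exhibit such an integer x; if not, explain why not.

x = 22

x = 22 works: 22² = 484, and 484 − 12 = 472 = 8·59.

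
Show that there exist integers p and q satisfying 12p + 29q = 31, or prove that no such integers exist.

Since gcd(12, 29) = 1, every integer is an integer combination of 12 and 29.
Run the Euclidean algorithm on 29 and 12: 29 = 2·12 + 5, 12 = 2·5 + 2, 5 = 2·2 + 1, 2 = 2·1 + 0.
Working back up the chain: 1 = 5 − 2·2 = 5 − 2·(12 − 2·5) = −2·12 + 5·5 = −2·12 + 5·(29 − 2·12) = 5·29 − 12·12. So 12·(-12) + 29·5 = 1.
Scaling by 31 gives the particular solution (p, q) = (-372, 155).
Shifting by a multiple of (29, −12) keeps it a solution: p = -372 + 13·29 = 5, q = 155 − 13·12 = -1.
Check: 12·5 + 29·(-1) = 60 − 29 = 31. ✓

p = 5, q = -1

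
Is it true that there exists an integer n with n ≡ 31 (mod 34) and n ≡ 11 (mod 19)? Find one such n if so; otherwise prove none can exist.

n = 201

The moduli 34 and 19 are coprime, so by the Chinese Remainder Theorem a unique solution modulo 646 exists.
Write n = 31 + 34t and require 31 + 34t ≡ 11 (mod 19), i.e. 34t ≡ 18 (mod 19).
34 ≡ 15 (mod 19), so this reads 15t ≡ 18 (mod 19). Note 15·14 = 210 ≡ 1 (mod 19) (as 210 − 1 = 11·19), so 15⁻¹ ≡ 14.
Therefore t ≡ 14·18 = 252 ≡ 5 (mod 19).
With t = 5: n = 31 + 34·5 = 201.
Verify: 201 = 5·34 + 31 and 201 = 10·19 + 11. ✓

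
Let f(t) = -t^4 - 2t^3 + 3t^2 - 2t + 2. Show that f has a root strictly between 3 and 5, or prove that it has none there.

No such root exists.

f(3) = -112 and f(5) = -808, both negative, so a sign-change argument is unavailable; we show f keeps this sign on the whole interval.
Substitute t = 3 + u, where 0 < u < 2 on the interval. Expanding, f(3 + u) = -u^4 - 14u^3 - 69u^2 - 146u - 112.
The nonzero coefficients here are all negative, so for u > 0 every term is negative (or zero), and the constant term -112 is strictly negative.
Therefore f(t) < 0 throughout (3, 5), and f has no zero there.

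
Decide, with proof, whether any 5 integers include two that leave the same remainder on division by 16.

No, the set {13, 14, 15, 16, 17} is a counterexample.

Consider the 5 integers 13, 14, …, 17. They lie in distinct residue classes modulo 16, since 5 ≤ 16.
So no two of them leave the same remainder on division by 16; the claim fails for this set.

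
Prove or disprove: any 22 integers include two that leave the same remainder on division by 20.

Yes, this is always true.

Partition the integers by their residue mod 20; there are 20 classes.
With 22 integers and only 20 classes, the pigeonhole principle forces two of them, say a and b, into the same class.
So a and b have equal remainders mod 20, which is exactly what was to be shown.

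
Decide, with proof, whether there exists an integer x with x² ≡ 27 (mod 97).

x = 67 works: 67² = 4489, and 4489 − 27 = 4462 = 46·97.

x = 67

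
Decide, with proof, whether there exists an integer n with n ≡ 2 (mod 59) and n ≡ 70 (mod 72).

gcd(59, 72) = 1, so the Chinese Remainder Theorem guarantees exactly one residue class mod 4248 satisfying both.
Any solution of the first congruence is n = 2 + 59t; substituting into the second, 59t ≡ 70 − 2 ≡ 68 (mod 72).
To invert 59 modulo 72: 72 = 1·59 + 13, 59 = 4·13 + 7, 13 = 1·7 + 6, 7 = 1·6 + 1, 6 = 6·1 + 0, and unwinding, 1 = 7 − 1·6 = 7 − (13 − 1·7) = −13 + 2·7 = −13 + 2·(59 − 4·13) = 2·59 − 9·13 = 2·59 − 9·(72 − 1·59) = −9·72 + 11·59. Thus 59⁻¹ ≡ 11 (mod 72).
Therefore t ≡ 11·68 = 748 ≡ 28 (mod 72).
Taking t = 28 gives n = 2 + 59·28 = 1654.
Check: 1654 mod 59 = 2, 1654 mod 72 = 70. ✓

n = 1654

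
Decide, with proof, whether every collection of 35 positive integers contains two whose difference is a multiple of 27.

Each integer lies in one of the 27 residue classes modulo 27.
Placing 35 integers into 27 classes, some class receives at least two — say a and b.
Their difference a − b is then a multiple of 27.

True.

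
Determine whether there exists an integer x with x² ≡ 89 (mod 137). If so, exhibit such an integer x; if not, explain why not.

There is no such integer.

137 is prime, so by Euler's criterion 89 is a square mod 137 iff 89^((137−1)/2) = 89^68 ≡ 1 (mod 137).
Squaring successively (mod 137): 89^2 = 7921 ≡ 112; 89^4 ≡ 112² = 12544 ≡ 77; 89^8 ≡ 77² = 5929 ≡ 38; 89^16 ≡ 38² = 1444 ≡ 74; 89^32 ≡ 74² = 5476 ≡ 133; 89^64 ≡ 133² = 17689 ≡ 16.
Since 68 = 64 + 4, 89^68 ≡ 16 · 77; multiplying out mod 137: 16·77 = 1232 ≡ 136. Thus 89^68 ≡ 136 ≡ −1 (mod 137).
The value −1 means 89 is a non-residue modulo 137, so x² ≡ 89 (mod 137) is impossible.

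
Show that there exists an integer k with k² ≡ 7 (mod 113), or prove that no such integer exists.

k = 32 works: 32² = 1024, and 1024 − 7 = 1017 = 9·113.

k = 32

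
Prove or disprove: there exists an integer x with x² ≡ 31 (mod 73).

Apply Euler's criterion with the prime 73: 31 is a quadratic residue iff 31^36 ≡ 1 (mod 73), and a non-residue iff it is ≡ −1.
Repeated squaring mod 73: 31^2 = 961 ≡ 12; 31^4 ≡ 12² = 144 ≡ 71; 31^8 ≡ 71² = 5041 ≡ 4; 31^16 ≡ 4² = 16 ≡ 16; 31^32 ≡ 16² = 256 ≡ 37.
Since 36 = 32 + 4, 31^36 ≡ 37 · 71; multiplying out mod 73: 37·71 = 2627 ≡ 72. Thus 31^36 ≡ 72 ≡ −1 (mod 73).
By Euler's criterion 31 is a quadratic non-residue mod 73: no x satisfies x² ≡ 31 (mod 73).

No, no such integer exists.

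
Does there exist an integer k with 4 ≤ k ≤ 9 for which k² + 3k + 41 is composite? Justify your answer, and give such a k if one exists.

At k = 5: 5² + 3·5 + 41 = 81 = 3·27, which is composite.

k = 5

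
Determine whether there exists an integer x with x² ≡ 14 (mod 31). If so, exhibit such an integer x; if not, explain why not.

x = 18

Take x = 18. Then 18² = 324 = 10·31 + 14, so 18² ≡ 14 (mod 31).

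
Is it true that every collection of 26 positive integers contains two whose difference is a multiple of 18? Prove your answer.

There are exactly 18 possible remainders on division by 18.
Placing 26 integers into 18 classes, some class receives at least two — say a and b.
Equal remainders mean a − b ≡ 0 (mod 18), so 18 divides their difference.

Yes.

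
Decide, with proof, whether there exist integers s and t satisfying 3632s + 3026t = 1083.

No such integers exist.

Any value of 3632s + 3026t is a multiple of gcd(3632, 3026) = 2.
However 1083 leaves remainder 1 on division by 2.
Hence no integers s, t satisfy the equation.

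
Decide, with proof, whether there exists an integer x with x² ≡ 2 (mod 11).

No such integer exists.

Computing x² mod 11 for x = 0, 1, …, 5 (enough, by the symmetry x ↦ 11 − x) gives 0, 1, 4, 9, 5, 3.
The set of squares mod 11 is therefore {0, 1, 3, 4, 5, 9}, which does not contain 2.
Therefore x² ≡ 2 (mod 11) has no solution.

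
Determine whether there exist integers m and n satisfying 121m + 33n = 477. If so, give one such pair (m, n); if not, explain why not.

gcd(121, 33) = 11, so every integer of the form 121m + 33n is a multiple of 11.
But 477 is not a multiple of 11 (it leaves remainder 4).
Hence no integers m, n satisfy the equation.

No such integers exist.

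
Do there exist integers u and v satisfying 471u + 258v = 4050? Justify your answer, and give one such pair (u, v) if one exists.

gcd(471, 258) = 3, and 3 divides 4050, so integer solutions exist.
Dividing through by 3 reduces the equation to 157u + 86v = 1350.
Dividing repeatedly: 157 = 1·86 + 71, 86 = 1·71 + 15, 71 = 4·15 + 11, 15 = 1·11 + 4, 11 = 2·4 + 3, 4 = 1·3 + 1, 3 = 3·1 + 0.
Working back up the chain: 1 = 4 − 1·3 = 4 − (11 − 2·4) = −11 + 3·4 = −11 + 3·(15 − 1·11) = 3·15 − 4·11 = 3·15 − 4·(71 − 4·15) = −4·71 + 19·15 = −4·71 + 19·(86 − 1·71) = 19·86 − 23·71 = 19·86 − 23·(157 − 1·86) = −23·157 + 42·86. So 157·(-23) + 86·42 = 1.
Times 1350: 157·(-31050) + 86·56700 = 1350, so (-31050, 56700) solves it.
Shifting by a multiple of (86, −157) keeps it a solution: u = -31050 + 362·86 = 82, v = 56700 − 362·157 = -134.
Indeed 471·82 + 258·(-134) = 38622 − 34572 = 4050.

u = 82, v = -134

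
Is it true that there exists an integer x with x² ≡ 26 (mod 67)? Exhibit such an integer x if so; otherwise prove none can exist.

Take x = 48. Then 48² = 2304 = 34·67 + 26, so 48² ≡ 26 (mod 67).

x = 48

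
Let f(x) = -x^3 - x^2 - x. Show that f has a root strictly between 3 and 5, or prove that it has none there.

Evaluate at the endpoints: f(3) = -39, f(5) = -155 — same sign (negative).
The derivative f'(x) = -3x^2 - 2x - 1 is a quadratic with discriminant (-2)² − 4·(-3)·(-1) = -8 < 0; it never vanishes, so it is always negative (sign of the leading coefficient).
So f is strictly decreasing; between 3 and 5 its values lie between f(3) = -39 and f(5) = -155, all negative. Therefore f has no root in (3, 5).

No such root exists.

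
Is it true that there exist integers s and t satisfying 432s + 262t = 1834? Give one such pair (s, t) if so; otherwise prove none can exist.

Every value of 432s + 262t is a multiple of gcd(432, 262) = 2; since 2 ∣ 1834, solutions exist.
Dividing through by 2 reduces the equation to 216s + 131t = 917.
Dividing repeatedly: 216 = 1·131 + 85, 131 = 1·85 + 46, 85 = 1·46 + 39, 46 = 1·39 + 7, 39 = 5·7 + 4, 7 = 1·4 + 3, 4 = 1·3 + 1, 3 = 3·1 + 0.
Back-substituting, 1 = 4 − 1·3 = 4 − (7 − 1·4) = −7 + 2·4 = −7 + 2·(39 − 5·7) = 2·39 − 11·7 = 2·39 − 11·(46 − 1·39) = −11·46 + 13·39 = −11·46 + 13·(85 − 1·46) = 13·85 − 24·46 = 13·85 − 24·(131 − 1·85) = −24·131 + 37·85 = −24·131 + 37·(216 − 1·131) = 37·216 − 61·131; that is, 216·37 + 131·(-61) = 1.
Scaling by 917 gives the particular solution (s, t) = (33929, -55937).
Subtracting 259·131 from s and adding 259·216 to t gives the tidier solution (0, 7).
Check: 432·0 + 262·7 = 0 + 1834 = 1834. ✓

s = 0, t = 7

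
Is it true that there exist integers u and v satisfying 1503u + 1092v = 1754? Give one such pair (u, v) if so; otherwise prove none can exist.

Both 1503 and 1092 are divisible by gcd(1503, 1092) = 3, hence so is any combination 1503u + 1092v.
But 1754 = 3·584 + 2, so 3 ∤ 1754.
So the equation is unsolvable over ℤ.

There are no such integers.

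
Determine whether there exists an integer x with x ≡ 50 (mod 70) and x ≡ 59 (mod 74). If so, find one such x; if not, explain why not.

No, no such integer exists.

gcd(70, 74) = 2. If x ≡ 50 (mod 70) and x ≡ 59 (mod 74), then x ≡ 50 (mod 2) and x ≡ 59 (mod 2).
But 50 mod 2 = 0 while 59 mod 2 = 1, a contradiction.
Therefore no such x exists.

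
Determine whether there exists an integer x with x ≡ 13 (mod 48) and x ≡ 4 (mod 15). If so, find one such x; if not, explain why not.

The moduli are not coprime: gcd(48, 15) = 3. Compatibility requires 3 ∣ (4 − 13) = -9, which holds, so solutions exist.
The integers ≡ 13 (mod 48) are 13, 61, 109, …; their remainders mod 15 are 13, 1, 4, so x = 109 is the first that is ≡ 4 (mod 15).
Verify: 109 = 2·48 + 13 and 109 = 7·15 + 4. ✓

x = 109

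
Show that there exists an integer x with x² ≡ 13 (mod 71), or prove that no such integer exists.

Apply Euler's criterion with the prime 71: 13 is a quadratic residue iff 13^35 ≡ 1 (mod 71), and a non-residue iff it is ≡ −1.
Repeated squaring mod 71: 13^2 = 169 ≡ 27; 13^4 ≡ 27² = 729 ≡ 19; 13^8 ≡ 19² = 361 ≡ 6; 13^16 ≡ 6² = 36 ≡ 36; 13^32 ≡ 36² = 1296 ≡ 18.
Since 35 = 32 + 2 + 1, 13^35 ≡ 18 · 27 · 13; multiplying out mod 71: 18·27 = 486 ≡ 60, then 60·13 = 780 ≡ 70. Thus 13^35 ≡ 70 ≡ −1 (mod 71).
The value −1 means 13 is a non-residue modulo 71, so x² ≡ 13 (mod 71) is impossible.

No such integer exists.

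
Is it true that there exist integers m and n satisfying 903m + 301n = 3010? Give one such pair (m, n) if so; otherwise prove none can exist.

gcd(903, 301) = 301, and 301 divides 3010, so integer solutions exist.
Dividing through by 301 reduces the equation to 3m + 1n = 10.
The coefficient of n is 1, so setting m = 0 and n = 10 already solves it.
Check: 903·0 + 301·10 = 0 + 3010 = 3010. ✓

m = 0, n = 10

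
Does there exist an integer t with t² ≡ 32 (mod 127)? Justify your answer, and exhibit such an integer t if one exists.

t = 63 works: 63² = 3969, and 3969 − 32 = 3937 = 31·127.

t = 63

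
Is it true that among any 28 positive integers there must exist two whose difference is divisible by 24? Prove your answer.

There are exactly 24 possible remainders on division by 24.
Placing 28 integers into 24 classes, some class receives at least two — say a and b.
Equal remainders mean a − b ≡ 0 (mod 24), so 24 divides their difference.

True.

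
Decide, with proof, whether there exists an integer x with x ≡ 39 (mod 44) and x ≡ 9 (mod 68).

No such integer exists.

gcd(44, 68) = 4. If x ≡ 39 (mod 44) and x ≡ 9 (mod 68), then x ≡ 39 (mod 4) and x ≡ 9 (mod 4).
However 39 ≡ 3 and 9 ≡ 1 (mod 4), and 3 ≠ 1.
Hence the system has no solution.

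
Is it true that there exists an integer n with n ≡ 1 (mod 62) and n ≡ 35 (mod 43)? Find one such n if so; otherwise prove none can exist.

n = 2357

The moduli 62 and 43 are coprime, so by the Chinese Remainder Theorem a unique solution modulo 2666 exists.
Write n = 1 + 62t and require 1 + 62t ≡ 35 (mod 43), i.e. 62t ≡ 34 (mod 43).
62 ≡ 19 (mod 43), so this reads 19t ≡ 34 (mod 43). Invert 19 mod 43 by the Euclidean algorithm: 43 = 2·19 + 5, 19 = 3·5 + 4, 5 = 1·4 + 1, 4 = 4·1 + 0; back-substituting, 1 = 5 − 1·4 = 5 − (19 − 3·5) = −19 + 4·5 = −19 + 4·(43 − 2·19) = 4·43 − 9·19. Hence 19·(-9) ≡ 1, so 19⁻¹ ≡ -9 ≡ 34 (mod 43).
Therefore t ≡ 34·34 = 1156 ≡ 38 (mod 43).
Taking t = 38 gives n = 1 + 62·38 = 2357.
Verify: 2357 = 38·62 + 1 and 2357 = 54·43 + 35. ✓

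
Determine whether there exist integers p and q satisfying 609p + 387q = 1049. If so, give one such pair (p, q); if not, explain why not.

Any value of 609p + 387q is a multiple of gcd(609, 387) = 3.
But 1049 is not a multiple of 3 (it leaves remainder 2).
So the equation is unsolvable over ℤ.

No such integers exist.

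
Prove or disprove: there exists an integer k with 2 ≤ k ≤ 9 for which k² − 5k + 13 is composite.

At k = 9: 9² − 5·9 + 13 = 49 = 7·7, which is composite.

k = 9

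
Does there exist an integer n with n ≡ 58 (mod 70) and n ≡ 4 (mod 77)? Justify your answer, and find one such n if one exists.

There is no such integer.

gcd(70, 77) = 7. If n ≡ 58 (mod 70) and n ≡ 4 (mod 77), then n ≡ 58 (mod 7) and n ≡ 4 (mod 7).
But 58 mod 7 = 2 while 4 mod 7 = 4, a contradiction.
Therefore no such n exists.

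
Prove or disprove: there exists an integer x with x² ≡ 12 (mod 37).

x = 7

Take x = 7. Then 7² = 49 = 1·37 + 12, so 7² ≡ 12 (mod 37).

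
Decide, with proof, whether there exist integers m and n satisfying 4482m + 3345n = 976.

Both 4482 and 3345 are divisible by gcd(4482, 3345) = 3, hence so is any combination 4482m + 3345n.
However 976 leaves remainder 1 on division by 3.
Therefore 4482m + 3345n = 976 has no solution in integers.

There are no such integers.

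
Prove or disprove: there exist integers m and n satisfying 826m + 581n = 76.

Any value of 826m + 581n is a multiple of gcd(826, 581) = 7.
But 76 = 7·10 + 6, so 7 ∤ 76.
Therefore 826m + 581n = 76 has no solution in integers.

No, no such integers exist.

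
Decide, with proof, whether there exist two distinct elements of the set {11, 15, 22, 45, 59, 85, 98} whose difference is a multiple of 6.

Reduce each element mod 6: 11↦5, 15↦3, 22↦4, 45↦3, 59↦5, 85↦1, 98↦2. The residue 5 repeats (at 11 and 59), and 59 − 11 = 48 = 8·6.

The pair (11, 59) works.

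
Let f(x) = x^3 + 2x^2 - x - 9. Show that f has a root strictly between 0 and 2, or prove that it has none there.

Yes, f has a root in the interval.

f(0) = -9 and f(2) = 5, which have opposite signs.
As a polynomial, f is continuous on every closed interval.
By the Intermediate Value Theorem, f takes the value 0 somewhere in the open interval.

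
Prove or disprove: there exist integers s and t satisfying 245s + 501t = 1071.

Since gcd(245, 501) = 1, every integer is an integer combination of 245 and 501.
Dividing repeatedly: 501 = 2·245 + 11, 245 = 22·11 + 3, 11 = 3·3 + 2, 3 = 1·2 + 1, 2 = 2·1 + 0.
Working back up the chain: 1 = 3 − 1·2 = 3 − (11 − 3·3) = −11 + 4·3 = −11 + 4·(245 − 22·11) = 4·245 − 89·11 = 4·245 − 89·(501 − 2·245) = −89·501 + 182·245. So 245·182 + 501·(-89) = 1.
Scaling by 1071 gives the particular solution (s, t) = (194922, -95319).
Subtracting 389·501 from s and adding 389·245 to t gives the tidier solution (33, -14).
Check: 245·33 + 501·(-14) = 8085 − 7014 = 1071. ✓

s = 33, t = -14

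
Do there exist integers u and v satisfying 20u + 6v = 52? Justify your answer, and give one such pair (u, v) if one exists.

gcd(20, 6) = 2, and 2 divides 52, so integer solutions exist.
Dividing through by 2 reduces the equation to 10u + 3v = 26.
Euclidean algorithm: 10 = 3·3 + 1, 3 = 3·1 + 0.
Unwinding: 1 = 10 − 3·3, i.e. 10·1 + 3·(-3) = 1.
Times 26: 10·26 + 3·(-78) = 26, so (26, -78) solves it.
Shifting by a multiple of (3, −10) keeps it a solution: u = 26 − 8·3 = 2, v = -78 + 8·10 = 2.
Check: 20·2 + 6·2 = 40 + 12 = 52. ✓

u = 2, v = 2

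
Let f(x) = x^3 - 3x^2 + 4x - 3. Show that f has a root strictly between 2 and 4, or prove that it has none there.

f(2) = 1 and f(4) = 29, both positive.
f'(x) = 3x^2 - 6x + 4 has discriminant (-6)² − 4·3·4 = -12 < 0, so f' has no real roots and is positive for every real x.
So f is strictly increasing; between 2 and 4 its values lie between f(2) = 1 and f(4) = 29, all positive. Therefore f has no root in (2, 4).

No such root exists.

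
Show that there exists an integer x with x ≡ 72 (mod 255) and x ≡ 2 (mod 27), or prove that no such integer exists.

Reduce both congruences modulo 3, which divides 255 and 27: they say x ≡ 72 (mod 3) and x ≡ 2 (mod 3).
However 72 ≡ 0 and 2 ≡ 2 (mod 3), and 0 ≠ 2.
Hence the system has no solution.

There is no such integer.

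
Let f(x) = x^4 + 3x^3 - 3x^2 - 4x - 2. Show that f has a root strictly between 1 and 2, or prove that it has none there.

Yes, f has a root in the interval.

f(1) = -5 and f(2) = 18, which have opposite signs.
f is continuous everywhere (it is a polynomial), in particular on [1, 2].
By the Intermediate Value Theorem f must vanish at some point of (1, 2).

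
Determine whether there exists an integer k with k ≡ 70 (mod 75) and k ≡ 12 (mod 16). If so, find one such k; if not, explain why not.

gcd(75, 16) = 1, so the Chinese Remainder Theorem guarantees exactly one residue class mod 1200 satisfying both.
Write k = 70 + 75t and require 70 + 75t ≡ 12 (mod 16), i.e. 75t ≡ 6 (mod 16).
75 ≡ 11 (mod 16), so this reads 11t ≡ 6 (mod 16). Note 11·3 = 33 ≡ 1 (mod 16) (as 33 − 1 = 2·16), so 11⁻¹ ≡ 3.
Therefore t ≡ 3·6 = 18 ≡ 2 (mod 16).
Taking t = 2 gives k = 70 + 75·2 = 220.
Check: 220 mod 75 = 70, 220 mod 16 = 12. ✓

k = 220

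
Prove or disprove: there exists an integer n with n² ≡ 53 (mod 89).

n = 63

Take n = 63. Then 63² = 3969 = 44·89 + 53, so 63² ≡ 53 (mod 89).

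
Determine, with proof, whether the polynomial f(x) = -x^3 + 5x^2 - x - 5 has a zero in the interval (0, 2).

f(0) = -5 and f(2) = 5, which have opposite signs.
As a polynomial, f is continuous on every closed interval.
By the Intermediate Value Theorem, f takes the value 0 somewhere in the open interval.

Such a root exists.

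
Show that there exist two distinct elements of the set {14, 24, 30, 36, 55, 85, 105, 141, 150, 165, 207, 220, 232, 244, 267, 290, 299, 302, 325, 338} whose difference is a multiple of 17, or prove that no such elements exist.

Reduce each element mod 17: 14↦14, 24↦7, 30↦13, 36↦2, 55↦4, 85↦0, 105↦3, 141↦5, 150↦14, 165↦12, 207↦3, 220↦16, 232↦11, 244↦6, 267↦12, 290↦1, 299↦10, 302↦13, 325↦2, 338↦15. The residue 14 repeats (at 14 and 150), and 150 − 14 = 136 = 8·17.

Yes: 14 and 150.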